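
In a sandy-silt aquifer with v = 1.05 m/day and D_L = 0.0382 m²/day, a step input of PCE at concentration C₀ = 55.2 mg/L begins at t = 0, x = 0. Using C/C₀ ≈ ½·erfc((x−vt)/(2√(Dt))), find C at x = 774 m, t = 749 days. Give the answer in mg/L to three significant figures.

For a continuous step input, C/C₀ ≈ ½·erfc((x−vt)/(2√(Dt))).
vt = 1.05 × 749 = 786.45 m and 2√(Dt) = 2√(0.0382 × 749) = 10.70 m.
Argument (x−vt)/(2√(Dt)) = (774 − 786.45)/10.70 = -1.164; ½·erfc(-1.164) = 0.9501.
C = 55.2 × 0.9501 = 52.4 mg/L.

52.4 mg/L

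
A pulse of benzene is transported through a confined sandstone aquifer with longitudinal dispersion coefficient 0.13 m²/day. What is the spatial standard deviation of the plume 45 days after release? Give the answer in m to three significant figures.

3.42 m

Dispersive spreading gives a Gaussian with σ² = 2Dt; advection only shifts the center.
σ = √(2 × 0.13 × 45) = 3.42 m.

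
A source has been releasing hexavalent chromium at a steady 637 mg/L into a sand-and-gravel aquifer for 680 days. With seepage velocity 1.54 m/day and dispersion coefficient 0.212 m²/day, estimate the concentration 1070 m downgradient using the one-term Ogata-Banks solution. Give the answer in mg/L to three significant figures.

57.1 mg/L

For a continuous step input, C/C₀ ≈ ½·erfc((x−vt)/(2√(Dt))).
vt = 1.54 × 680 = 1047.2 m and 2√(Dt) = 2√(0.212 × 680) = 24.01 m.
Argument (x−vt)/(2√(Dt)) = (1070 − 1047.2)/24.01 = 0.9496; ½·erfc(0.9496) = 0.08965.
C = 637 × 0.08965 = 57.1 mg/L.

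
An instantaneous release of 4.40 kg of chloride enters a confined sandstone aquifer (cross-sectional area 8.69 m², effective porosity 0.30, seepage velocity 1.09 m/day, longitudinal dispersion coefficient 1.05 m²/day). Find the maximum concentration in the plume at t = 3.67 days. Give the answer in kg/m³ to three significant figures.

0.243 kg/m³

The peak of an instantaneous 1D plume sits at x = vt; there the Gaussian factor is 1 and C_max = M/(n_e·A·√(4πDt)), where n_e·A is the pore area the mass is dissolved in.
√(4πDt) = √(4π × 1.05 × 3.67) = 6.959 m, so C_max = 4.40/(0.30 × 8.69 × 6.959) = 0.243 kg/m³.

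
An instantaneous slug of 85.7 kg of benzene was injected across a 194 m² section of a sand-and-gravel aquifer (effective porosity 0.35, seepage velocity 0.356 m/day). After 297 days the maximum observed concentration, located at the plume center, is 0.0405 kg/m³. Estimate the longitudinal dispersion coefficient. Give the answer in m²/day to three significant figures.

0.260 m²/day

At the plume center C_max = M/(n_e·A·√(4πDt)), so D = M²/(4πt·(n_e·A·C_max)²).
n_e·A·C_max = 0.35 × 194 × 0.0405 = 2.750 kg/m.
D = 85.7²/(4π × 297 × 2.750²) = 0.260 m²/day.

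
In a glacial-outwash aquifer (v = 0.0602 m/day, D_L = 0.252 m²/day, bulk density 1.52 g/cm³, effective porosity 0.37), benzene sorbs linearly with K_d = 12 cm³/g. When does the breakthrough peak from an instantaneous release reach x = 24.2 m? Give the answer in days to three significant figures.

Retardation factor R = 1 + ρ_b·K_d/n = 1 + 1.52 × 12/0.37 = 50.30.
Sorption retards both mechanisms: v_R = v/R = 0.001197 m/day, D_R = D/R = 0.005010 m²/day.
Peak time from v_R²t² + 2D_R t − x² = 0: t = (√(D_R² + v_R²x²) − D_R)/v_R².
√(D_R² + v_R²x²) = √(0.005010² + 0.001197² × 24.2²) = 0.02940; v_R² = 1.433e-06.
t = (0.02940 − 0.005010)/1.433e-06 = 17000 days.

17000 days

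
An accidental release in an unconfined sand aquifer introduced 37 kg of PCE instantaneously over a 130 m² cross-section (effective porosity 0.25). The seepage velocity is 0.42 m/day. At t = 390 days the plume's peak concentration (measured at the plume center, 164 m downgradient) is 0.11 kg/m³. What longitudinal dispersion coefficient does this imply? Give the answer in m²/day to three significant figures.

0.0219 m²/day

At the plume center C_max = M/(n_e·A·√(4πDt)), so D = M²/(4πt·(n_e·A·C_max)²).
n_e·A·C_max = 0.25 × 130 × 0.11 = 3.575 kg/m.
D = 37²/(4π × 390 × 3.575²) = 0.0219 m²/day.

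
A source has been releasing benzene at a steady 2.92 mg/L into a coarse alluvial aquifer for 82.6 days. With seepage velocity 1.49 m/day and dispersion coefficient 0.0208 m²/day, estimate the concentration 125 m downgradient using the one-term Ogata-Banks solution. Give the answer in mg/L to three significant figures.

For a continuous step input, C/C₀ ≈ ½·erfc((x−vt)/(2√(Dt))).
vt = 1.49 × 82.6 = 123.074 m and 2√(Dt) = 2√(0.0208 × 82.6) = 2.622 m.
Argument (x−vt)/(2√(Dt)) = (125 − 123.074)/2.622 = 0.7346; ½·erfc(0.7346) = 0.1494.
C = 2.92 × 0.1494 = 0.436 mg/L.

0.436 mg/L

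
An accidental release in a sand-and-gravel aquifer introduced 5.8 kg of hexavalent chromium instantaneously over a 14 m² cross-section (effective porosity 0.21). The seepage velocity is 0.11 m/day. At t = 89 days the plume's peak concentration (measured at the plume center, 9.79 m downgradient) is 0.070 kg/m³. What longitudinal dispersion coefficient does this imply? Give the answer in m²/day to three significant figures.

At the plume center C_max = M/(n_e·A·√(4πDt)), so D = M²/(4πt·(n_e·A·C_max)²).
n_e·A·C_max = 0.21 × 14 × 0.070 = 0.2058 kg/m.
D = 5.8²/(4π × 89 × 0.2058²) = 0.710 m²/day.

0.710 m²/day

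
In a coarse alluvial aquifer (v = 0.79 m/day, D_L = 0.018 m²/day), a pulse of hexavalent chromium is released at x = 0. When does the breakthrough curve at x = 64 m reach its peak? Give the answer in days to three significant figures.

For the 1D instantaneous-source solution, setting ∂C/∂t = 0 at fixed x gives v²t² + 2Dt − x² = 0, so t = (√(D² + v²x²) − D)/v².
√(D² + v²x²) = √(0.018² + 0.79² × 64²) = 50.56; v² = 0.6241.
t = (50.56 − 0.018)/0.6241 = 81.0 days (vs. the pure-advection estimate x/v = 81.0 d).

81.0 days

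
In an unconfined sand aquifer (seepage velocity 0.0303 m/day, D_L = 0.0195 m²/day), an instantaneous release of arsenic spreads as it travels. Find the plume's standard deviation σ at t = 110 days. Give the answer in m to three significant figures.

Dispersive spreading gives a Gaussian with σ² = 2Dt; advection only shifts the center.
σ = √(2 × 0.0195 × 110) = 2.07 m.

2.07 m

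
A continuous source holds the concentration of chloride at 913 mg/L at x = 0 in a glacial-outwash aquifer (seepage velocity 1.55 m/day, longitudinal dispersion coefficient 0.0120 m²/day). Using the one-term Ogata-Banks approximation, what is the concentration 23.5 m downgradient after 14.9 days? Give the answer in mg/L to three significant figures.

For a continuous step input, C/C₀ ≈ ½·erfc((x−vt)/(2√(Dt))).
vt = 1.55 × 14.9 = 23.095 m and 2√(Dt) = 2√(0.0120 × 14.9) = 0.8457 m.
Argument (x−vt)/(2√(Dt)) = (23.5 − 23.095)/0.8457 = 0.4789; ½·erfc(0.4789) = 0.2491.
C = 913 × 0.2491 = 227 mg/L.

227 mg/L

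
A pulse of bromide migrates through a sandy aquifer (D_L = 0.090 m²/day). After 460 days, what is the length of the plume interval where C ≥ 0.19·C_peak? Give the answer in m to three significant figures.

33.2 m

The plume is Gaussian with σ = √(2Dt) = √(2 × 0.090 × 460) = 9.099 m.
C/C_peak = exp(−Δx²/(2σ²)) = 0.19 ⇒ Δx = σ·√(−2 ln 0.19) = 9.099 × 1.822 = 16.58 m.
Width = 2Δx = 33.2 m.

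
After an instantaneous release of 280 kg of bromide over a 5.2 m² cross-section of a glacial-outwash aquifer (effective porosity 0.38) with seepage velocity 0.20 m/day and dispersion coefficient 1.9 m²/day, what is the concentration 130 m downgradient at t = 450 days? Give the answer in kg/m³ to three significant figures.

For an instantaneous plane source, C(x,t) = M/(n_e·A·√(4πDt)) · exp(−(x−vt)²/(4Dt)), with n_e·A the pore (flow) area.
Plume center vt = 0.20 × 450 = 90 m, so the well at 130 m is 40 m downgradient of the peak.
√(4πDt) = 103.7 m, giving peak height M/(n_e·A·√(4πDt)) = 280/(0.38 × 5.2 × 103.7) = 1.366 kg/m³.
(x−vt)²/(4Dt) = (40)²/(4 × 1.9 × 450) = 0.4678; exp(−0.4678) = 0.6264.
C = 1.366 × 0.6264 = 0.856 kg/m³.

0.856 kg/m³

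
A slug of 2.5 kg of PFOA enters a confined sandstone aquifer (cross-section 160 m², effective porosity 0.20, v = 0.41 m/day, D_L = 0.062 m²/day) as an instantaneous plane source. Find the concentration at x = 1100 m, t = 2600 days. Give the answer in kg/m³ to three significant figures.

0.000289 kg/m³

For an instantaneous plane source, C(x,t) = M/(n_e·A·√(4πDt)) · exp(−(x−vt)²/(4Dt)), with n_e·A the pore (flow) area.
Plume center vt = 0.41 × 2600 = 1066 m, so the well at 1100 m is 34 m downgradient of the peak.
√(4πDt) = 45.01 m, giving peak height M/(n_e·A·√(4πDt)) = 2.5/(0.20 × 160 × 45.01) = 0.001736 kg/m³.
(x−vt)²/(4Dt) = (34)²/(4 × 0.062 × 2600) = 1.793; exp(−1.793) = 0.1665.
C = 0.001736 × 0.1665 = 0.000289 kg/m³.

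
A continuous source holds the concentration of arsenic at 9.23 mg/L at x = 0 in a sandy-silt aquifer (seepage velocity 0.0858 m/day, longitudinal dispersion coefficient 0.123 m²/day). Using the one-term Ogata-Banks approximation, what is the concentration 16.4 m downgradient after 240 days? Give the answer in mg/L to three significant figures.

6.53 mg/L

For a continuous step input, C/C₀ ≈ ½·erfc((x−vt)/(2√(Dt))).
vt = 0.0858 × 240 = 20.592 m and 2√(Dt) = 2√(0.123 × 240) = 10.87 m.
Argument (x−vt)/(2√(Dt)) = (16.4 − 20.592)/10.87 = -0.3856; ½·erfc(-0.3856) = 0.7072.
C = 9.23 × 0.7072 = 6.53 mg/L.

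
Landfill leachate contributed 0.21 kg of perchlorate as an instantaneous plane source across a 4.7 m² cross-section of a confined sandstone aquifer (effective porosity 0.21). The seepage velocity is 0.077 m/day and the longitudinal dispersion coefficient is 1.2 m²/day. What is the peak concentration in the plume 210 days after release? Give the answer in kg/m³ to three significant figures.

0.00378 kg/m³

The peak of an instantaneous 1D plume sits at x = vt; there the Gaussian factor is 1 and C_max = M/(n_e·A·√(4πDt)), where n_e·A is the pore area the mass is dissolved in.
√(4πDt) = √(4π × 1.2 × 210) = 56.27 m, so C_max = 0.21/(0.21 × 4.7 × 56.27) = 0.00378 kg/m³.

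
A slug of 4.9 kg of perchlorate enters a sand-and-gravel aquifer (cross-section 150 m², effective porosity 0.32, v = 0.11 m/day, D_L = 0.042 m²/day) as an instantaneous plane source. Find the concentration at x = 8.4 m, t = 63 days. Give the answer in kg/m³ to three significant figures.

0.0144 kg/m³

For an instantaneous plane source, C(x,t) = M/(n_e·A·√(4πDt)) · exp(−(x−vt)²/(4Dt)), with n_e·A the pore (flow) area.
Plume center vt = 0.11 × 63 = 6.93 m, so the well at 8.4 m is 1.47 m downgradient of the peak.
√(4πDt) = 5.766 m, giving peak height M/(n_e·A·√(4πDt)) = 4.9/(0.32 × 150 × 5.766) = 0.01770 kg/m³.
(x−vt)²/(4Dt) = (1.47)²/(4 × 0.042 × 63) = 0.2042; exp(−0.2042) = 0.8153.
C = 0.01770 × 0.8153 = 0.0144 kg/m³.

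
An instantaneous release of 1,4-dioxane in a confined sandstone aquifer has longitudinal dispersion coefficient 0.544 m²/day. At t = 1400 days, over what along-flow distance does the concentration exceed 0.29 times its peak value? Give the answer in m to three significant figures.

123 m

The plume is Gaussian with σ = √(2Dt) = √(2 × 0.544 × 1400) = 39.03 m.
C/C_peak = exp(−Δx²/(2σ²)) = 0.29 ⇒ Δx = σ·√(−2 ln 0.29) = 39.03 × 1.573 = 61.39 m.
Width = 2Δx = 123 m.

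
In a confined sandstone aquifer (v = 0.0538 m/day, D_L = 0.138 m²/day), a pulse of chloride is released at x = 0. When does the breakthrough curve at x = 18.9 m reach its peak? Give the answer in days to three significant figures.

For the 1D instantaneous-source solution, setting ∂C/∂t = 0 at fixed x gives v²t² + 2Dt − x² = 0, so t = (√(D² + v²x²) − D)/v².
√(D² + v²x²) = √(0.138² + 0.0538² × 18.9²) = 1.026; v² = 0.00289444.
t = (1.026 − 0.138)/0.00289444 = 307 days (vs. the pure-advection estimate x/v = 351 d).

307 days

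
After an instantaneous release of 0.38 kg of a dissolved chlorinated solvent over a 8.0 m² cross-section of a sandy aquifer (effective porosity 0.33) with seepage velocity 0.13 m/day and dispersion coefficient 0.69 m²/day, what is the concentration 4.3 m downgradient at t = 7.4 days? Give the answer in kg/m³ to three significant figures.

For an instantaneous plane source, C(x,t) = M/(n_e·A·√(4πDt)) · exp(−(x−vt)²/(4Dt)), with n_e·A the pore (flow) area.
Plume center vt = 0.13 × 7.4 = 0.962 m, so the well at 4.3 m is 3.338 m downgradient of the peak.
√(4πDt) = 8.010 m, giving peak height M/(n_e·A·√(4πDt)) = 0.38/(0.33 × 8.0 × 8.010) = 0.01797 kg/m³.
(x−vt)²/(4Dt) = (3.338)²/(4 × 0.69 × 7.4) = 0.5455; exp(−0.5455) = 0.5796.
C = 0.01797 × 0.5796 = 0.0104 kg/m³.

0.0104 kg/m³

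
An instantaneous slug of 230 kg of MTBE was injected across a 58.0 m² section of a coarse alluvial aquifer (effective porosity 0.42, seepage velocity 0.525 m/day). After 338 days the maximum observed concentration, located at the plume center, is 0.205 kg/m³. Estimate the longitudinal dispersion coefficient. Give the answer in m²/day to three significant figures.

0.499 m²/day

At the plume center C_max = M/(n_e·A·√(4πDt)), so D = M²/(4πt·(n_e·A·C_max)²).
n_e·A·C_max = 0.42 × 58.0 × 0.205 = 4.994 kg/m.
D = 230²/(4π × 338 × 4.994²) = 0.499 m²/day.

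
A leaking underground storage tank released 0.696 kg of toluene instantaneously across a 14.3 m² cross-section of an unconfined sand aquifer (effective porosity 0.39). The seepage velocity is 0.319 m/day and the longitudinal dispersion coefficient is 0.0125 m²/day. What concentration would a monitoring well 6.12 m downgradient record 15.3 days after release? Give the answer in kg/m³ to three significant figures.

0.0108 kg/m³

For an instantaneous plane source, C(x,t) = M/(n_e·A·√(4πDt)) · exp(−(x−vt)²/(4Dt)), with n_e·A the pore (flow) area.
Plume center vt = 0.319 × 15.3 = 4.8807 m, so the well at 6.12 m is 1.2393 m downgradient of the peak.
√(4πDt) = 1.550 m, giving peak height M/(n_e·A·√(4πDt)) = 0.696/(0.39 × 14.3 × 1.550) = 0.08052 kg/m³.
(x−vt)²/(4Dt) = (1.2393)²/(4 × 0.0125 × 15.3) = 2.008; exp(−2.008) = 0.1343.
C = 0.08052 × 0.1343 = 0.0108 kg/m³.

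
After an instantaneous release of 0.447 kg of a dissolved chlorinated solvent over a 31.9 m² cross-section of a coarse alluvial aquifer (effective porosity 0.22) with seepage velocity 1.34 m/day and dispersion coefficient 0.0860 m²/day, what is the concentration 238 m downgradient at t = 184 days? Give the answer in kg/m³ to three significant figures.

0.00142 kg/m³

For an instantaneous plane source, C(x,t) = M/(n_e·A·√(4πDt)) · exp(−(x−vt)²/(4Dt)), with n_e·A the pore (flow) area.
Plume center vt = 1.34 × 184 = 246.56 m, so the well at 238 m is 8.56 m upgradient of the peak.
√(4πDt) = 14.10 m, giving peak height M/(n_e·A·√(4πDt)) = 0.447/(0.22 × 31.9 × 14.10) = 0.004517 kg/m³.
(x−vt)²/(4Dt) = (-8.56)²/(4 × 0.0860 × 184) = 1.158; exp(−1.158) = 0.3141.
C = 0.004517 × 0.3141 = 0.00142 kg/m³.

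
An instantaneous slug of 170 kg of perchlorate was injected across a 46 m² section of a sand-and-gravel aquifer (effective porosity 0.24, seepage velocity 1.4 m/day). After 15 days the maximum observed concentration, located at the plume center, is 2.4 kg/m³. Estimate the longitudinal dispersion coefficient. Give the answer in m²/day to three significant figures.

At the plume center C_max = M/(n_e·A·√(4πDt)), so D = M²/(4πt·(n_e·A·C_max)²).
n_e·A·C_max = 0.24 × 46 × 2.4 = 26.50 kg/m.
D = 170²/(4π × 15 × 26.50²) = 0.218 m²/day.

0.218 m²/day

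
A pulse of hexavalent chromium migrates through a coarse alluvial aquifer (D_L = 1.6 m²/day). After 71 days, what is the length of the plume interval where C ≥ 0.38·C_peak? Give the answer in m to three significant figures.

The plume is Gaussian with σ = √(2Dt) = √(2 × 1.6 × 71) = 15.07 m.
C/C_peak = exp(−Δx²/(2σ²)) = 0.38 ⇒ Δx = σ·√(−2 ln 0.38) = 15.07 × 1.391 = 20.96 m.
Width = 2Δx = 41.9 m.

41.9 m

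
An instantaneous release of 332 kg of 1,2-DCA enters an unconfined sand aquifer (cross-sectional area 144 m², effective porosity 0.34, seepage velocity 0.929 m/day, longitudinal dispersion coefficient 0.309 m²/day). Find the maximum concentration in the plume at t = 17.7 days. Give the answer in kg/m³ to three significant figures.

The peak of an instantaneous 1D plume sits at x = vt; there the Gaussian factor is 1 and C_max = M/(n_e·A·√(4πDt)), where n_e·A is the pore area the mass is dissolved in.
√(4πDt) = √(4π × 0.309 × 17.7) = 8.290 m, so C_max = 332/(0.34 × 144 × 8.290) = 0.818 kg/m³.

0.818 kg/m³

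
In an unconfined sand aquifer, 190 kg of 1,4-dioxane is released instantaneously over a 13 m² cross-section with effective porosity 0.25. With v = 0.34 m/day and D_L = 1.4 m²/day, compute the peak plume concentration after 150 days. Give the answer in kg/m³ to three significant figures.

1.14 kg/m³

The peak of an instantaneous 1D plume sits at x = vt; there the Gaussian factor is 1 and C_max = M/(n_e·A·√(4πDt)), where n_e·A is the pore area the mass is dissolved in.
√(4πDt) = √(4π × 1.4 × 150) = 51.37 m, so C_max = 190/(0.25 × 13 × 51.37) = 1.14 kg/m³.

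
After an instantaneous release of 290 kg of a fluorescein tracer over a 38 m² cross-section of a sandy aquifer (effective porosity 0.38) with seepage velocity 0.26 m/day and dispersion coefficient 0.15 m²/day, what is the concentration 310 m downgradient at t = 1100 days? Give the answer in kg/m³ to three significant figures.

0.184 kg/m³

For an instantaneous plane source, C(x,t) = M/(n_e·A·√(4πDt)) · exp(−(x−vt)²/(4Dt)), with n_e·A the pore (flow) area.
Plume center vt = 0.26 × 1100 = 286 m, so the well at 310 m is 24 m downgradient of the peak.
√(4πDt) = 45.54 m, giving peak height M/(n_e·A·√(4πDt)) = 290/(0.38 × 38 × 45.54) = 0.4410 kg/m³.
(x−vt)²/(4Dt) = (24)²/(4 × 0.15 × 1100) = 0.8727; exp(−0.8727) = 0.4178.
C = 0.4410 × 0.4178 = 0.184 kg/m³.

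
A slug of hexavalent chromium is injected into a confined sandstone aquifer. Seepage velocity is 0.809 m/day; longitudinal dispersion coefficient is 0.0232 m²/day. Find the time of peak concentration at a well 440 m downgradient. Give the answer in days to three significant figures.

For the 1D instantaneous-source solution, setting ∂C/∂t = 0 at fixed x gives v²t² + 2Dt − x² = 0, so t = (√(D² + v²x²) − D)/v².
√(D² + v²x²) = √(0.0232² + 0.809² × 440²) = 356.0; v² = 0.654481.
t = (356.0 − 0.0232)/0.654481 = 544 days (vs. the pure-advection estimate x/v = 544 d).

544 days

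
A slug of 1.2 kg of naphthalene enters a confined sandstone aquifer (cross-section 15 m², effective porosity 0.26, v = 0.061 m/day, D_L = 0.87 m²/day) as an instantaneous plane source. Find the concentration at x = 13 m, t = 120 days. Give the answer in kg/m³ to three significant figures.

For an instantaneous plane source, C(x,t) = M/(n_e·A·√(4πDt)) · exp(−(x−vt)²/(4Dt)), with n_e·A the pore (flow) area.
Plume center vt = 0.061 × 120 = 7.32 m, so the well at 13 m is 5.68 m downgradient of the peak.
√(4πDt) = 36.22 m, giving peak height M/(n_e·A·√(4πDt)) = 1.2/(0.26 × 15 × 36.22) = 0.008495 kg/m³.
(x−vt)²/(4Dt) = (5.68)²/(4 × 0.87 × 120) = 0.07726; exp(−0.07726) = 0.9256.
C = 0.008495 × 0.9256 = 0.00786 kg/m³.

0.00786 kg/m³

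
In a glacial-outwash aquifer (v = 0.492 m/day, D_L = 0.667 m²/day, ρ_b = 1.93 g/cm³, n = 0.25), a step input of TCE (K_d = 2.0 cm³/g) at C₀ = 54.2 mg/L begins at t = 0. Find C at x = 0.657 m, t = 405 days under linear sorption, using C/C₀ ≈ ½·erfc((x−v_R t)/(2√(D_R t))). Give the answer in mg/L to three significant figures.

53.0 mg/L

Retardation factor R = 1 + ρ_b·K_d/n = 1 + 1.93 × 2.0/0.25 = 16.44.
Sorption retards both mechanisms: v_R = v/R = 0.02993 m/day, D_R = D/R = 0.04057 m²/day.
v_R·t = 0.02993 × 405 = 12.12165 m; 2√(D_R t) = 8.107 m; argument = (0.657 − 12.12165)/8.107 = -1.414.
C = C₀ × ½·erfc(-1.414) = 54.2 × 0.9772 = 53.0 mg/L.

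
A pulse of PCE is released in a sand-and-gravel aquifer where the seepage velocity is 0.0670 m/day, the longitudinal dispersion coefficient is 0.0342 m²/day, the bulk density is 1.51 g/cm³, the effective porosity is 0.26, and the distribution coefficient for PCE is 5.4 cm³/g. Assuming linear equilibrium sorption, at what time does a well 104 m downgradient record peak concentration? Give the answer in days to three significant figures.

Retardation factor R = 1 + ρ_b·K_d/n = 1 + 1.51 × 5.4/0.26 = 32.36.
Sorption retards both mechanisms: v_R = v/R = 0.002070 m/day, D_R = D/R = 0.001057 m²/day.
Peak time from v_R²t² + 2D_R t − x² = 0: t = (√(D_R² + v_R²x²) − D_R)/v_R².
√(D_R² + v_R²x²) = √(0.001057² + 0.002070² × 104²) = 0.2153; v_R² = 4.285e-06.
t = (0.2153 − 0.001057)/4.285e-06 = 50000 days.

50000 days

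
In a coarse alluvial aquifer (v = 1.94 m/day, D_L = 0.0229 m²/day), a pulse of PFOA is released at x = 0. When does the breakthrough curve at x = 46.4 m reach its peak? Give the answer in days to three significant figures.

23.9 days

For the 1D instantaneous-source solution, setting ∂C/∂t = 0 at fixed x gives v²t² + 2Dt − x² = 0, so t = (√(D² + v²x²) − D)/v².
√(D² + v²x²) = √(0.0229² + 1.94² × 46.4²) = 90.02; v² = 3.7636.
t = (90.02 − 0.0229)/3.7636 = 23.9 days (vs. the pure-advection estimate x/v = 23.9 d).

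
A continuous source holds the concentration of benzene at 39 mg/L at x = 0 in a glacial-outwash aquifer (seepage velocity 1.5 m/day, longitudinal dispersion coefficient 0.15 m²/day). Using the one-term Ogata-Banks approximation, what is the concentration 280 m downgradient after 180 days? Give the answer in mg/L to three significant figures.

3.38 mg/L

For a continuous step input, C/C₀ ≈ ½·erfc((x−vt)/(2√(Dt))).
vt = 1.5 × 180 = 270 m and 2√(Dt) = 2√(0.15 × 180) = 10.39 m.
Argument (x−vt)/(2√(Dt)) = (280 − 270)/10.39 = 0.9625; ½·erfc(0.9625) = 0.08673.
C = 39 × 0.08673 = 3.38 mg/L.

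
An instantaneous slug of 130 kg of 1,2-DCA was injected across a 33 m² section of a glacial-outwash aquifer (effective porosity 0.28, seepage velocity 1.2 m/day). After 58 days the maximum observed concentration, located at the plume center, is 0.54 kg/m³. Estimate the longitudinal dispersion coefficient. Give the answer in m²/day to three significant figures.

0.931 m²/day

At the plume center C_max = M/(n_e·A·√(4πDt)), so D = M²/(4πt·(n_e·A·C_max)²).
n_e·A·C_max = 0.28 × 33 × 0.54 = 4.990 kg/m.
D = 130²/(4π × 58 × 4.990²) = 0.931 m²/day.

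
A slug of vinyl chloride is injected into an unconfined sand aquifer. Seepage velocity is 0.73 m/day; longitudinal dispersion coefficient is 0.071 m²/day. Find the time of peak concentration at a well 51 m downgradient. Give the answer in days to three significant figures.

69.7 days

For the 1D instantaneous-source solution, setting ∂C/∂t = 0 at fixed x gives v²t² + 2Dt − x² = 0, so t = (√(D² + v²x²) − D)/v².
√(D² + v²x²) = √(0.071² + 0.73² × 51²) = 37.23; v² = 0.5329.
t = (37.23 − 0.071)/0.5329 = 69.7 days (vs. the pure-advection estimate x/v = 69.9 d).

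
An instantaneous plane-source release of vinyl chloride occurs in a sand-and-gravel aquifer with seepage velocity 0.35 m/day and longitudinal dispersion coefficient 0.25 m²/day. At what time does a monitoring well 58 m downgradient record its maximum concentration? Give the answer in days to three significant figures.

164 days

For the 1D instantaneous-source solution, setting ∂C/∂t = 0 at fixed x gives v²t² + 2Dt − x² = 0, so t = (√(D² + v²x²) − D)/v².
√(D² + v²x²) = √(0.25² + 0.35² × 58²) = 20.30; v² = 0.1225.
t = (20.30 − 0.25)/0.1225 = 164 days (vs. the pure-advection estimate x/v = 166 d).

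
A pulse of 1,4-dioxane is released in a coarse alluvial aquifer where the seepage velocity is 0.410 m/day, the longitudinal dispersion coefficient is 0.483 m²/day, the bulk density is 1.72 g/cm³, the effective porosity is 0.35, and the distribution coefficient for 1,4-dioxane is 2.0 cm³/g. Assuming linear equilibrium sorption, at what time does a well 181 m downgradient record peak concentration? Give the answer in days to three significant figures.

Retardation factor R = 1 + ρ_b·K_d/n = 1 + 1.72 × 2.0/0.35 = 10.83.
Sorption retards both mechanisms: v_R = v/R = 0.03786 m/day, D_R = D/R = 0.04460 m²/day.
Peak time from v_R²t² + 2D_R t − x² = 0: t = (√(D_R² + v_R²x²) − D_R)/v_R².
√(D_R² + v_R²x²) = √(0.04460² + 0.03786² × 181²) = 6.853; v_R² = 0.001433.
t = (6.853 − 0.04460)/0.001433 = 4750 days.

4750 days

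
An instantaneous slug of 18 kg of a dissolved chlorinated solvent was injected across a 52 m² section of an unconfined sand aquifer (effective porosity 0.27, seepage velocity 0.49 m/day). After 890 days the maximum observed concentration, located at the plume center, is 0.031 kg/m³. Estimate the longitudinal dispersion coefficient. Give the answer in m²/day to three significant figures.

At the plume center C_max = M/(n_e·A·√(4πDt)), so D = M²/(4πt·(n_e·A·C_max)²).
n_e·A·C_max = 0.27 × 52 × 0.031 = 0.4352 kg/m.
D = 18²/(4π × 890 × 0.4352²) = 0.153 m²/day.

0.153 m²/day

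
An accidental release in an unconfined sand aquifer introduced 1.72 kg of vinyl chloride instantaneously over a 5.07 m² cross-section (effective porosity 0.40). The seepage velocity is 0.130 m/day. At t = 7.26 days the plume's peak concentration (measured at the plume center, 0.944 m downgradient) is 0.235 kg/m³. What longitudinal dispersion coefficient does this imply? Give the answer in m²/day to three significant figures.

0.143 m²/day

At the plume center C_max = M/(n_e·A·√(4πDt)), so D = M²/(4πt·(n_e·A·C_max)²).
n_e·A·C_max = 0.40 × 5.07 × 0.235 = 0.4766 kg/m.
D = 1.72²/(4π × 7.26 × 0.4766²) = 0.143 m²/day.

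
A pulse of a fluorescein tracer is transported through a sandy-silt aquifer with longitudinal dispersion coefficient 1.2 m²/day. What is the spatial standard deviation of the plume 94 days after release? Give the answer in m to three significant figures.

15.0 m

Dispersive spreading gives a Gaussian with σ² = 2Dt; advection only shifts the center.
σ = √(2 × 1.2 × 94) = 15.0 m.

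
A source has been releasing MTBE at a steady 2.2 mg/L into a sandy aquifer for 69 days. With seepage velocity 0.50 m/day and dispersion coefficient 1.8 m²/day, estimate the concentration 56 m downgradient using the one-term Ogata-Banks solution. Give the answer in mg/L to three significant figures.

0.190 mg/L

For a continuous step input, C/C₀ ≈ ½·erfc((x−vt)/(2√(Dt))).
vt = 0.50 × 69 = 34.5 m and 2√(Dt) = 2√(1.8 × 69) = 22.29 m.
Argument (x−vt)/(2√(Dt)) = (56 − 34.5)/22.29 = 0.9646; ½·erfc(0.9646) = 0.08626.
C = 2.2 × 0.08626 = 0.190 mg/L.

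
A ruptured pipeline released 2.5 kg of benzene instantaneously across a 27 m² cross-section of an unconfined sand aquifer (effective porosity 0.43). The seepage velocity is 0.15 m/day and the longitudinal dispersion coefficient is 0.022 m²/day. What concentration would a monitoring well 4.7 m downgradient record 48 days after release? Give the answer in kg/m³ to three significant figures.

0.0135 kg/m³

For an instantaneous plane source, C(x,t) = M/(n_e·A·√(4πDt)) · exp(−(x−vt)²/(4Dt)), with n_e·A the pore (flow) area.
Plume center vt = 0.15 × 48 = 7.2 m, so the well at 4.7 m is 2.5 m upgradient of the peak.
√(4πDt) = 3.643 m, giving peak height M/(n_e·A·√(4πDt)) = 2.5/(0.43 × 27 × 3.643) = 0.05911 kg/m³.
(x−vt)²/(4Dt) = (-2.5)²/(4 × 0.022 × 48) = 1.480; exp(−1.480) = 0.2276.
C = 0.05911 × 0.2276 = 0.0135 kg/m³.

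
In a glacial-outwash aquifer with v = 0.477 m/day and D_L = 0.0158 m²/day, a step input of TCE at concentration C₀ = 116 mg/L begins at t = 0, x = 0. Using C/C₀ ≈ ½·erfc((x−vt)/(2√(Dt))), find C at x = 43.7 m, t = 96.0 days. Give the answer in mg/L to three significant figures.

103 mg/L

For a continuous step input, C/C₀ ≈ ½·erfc((x−vt)/(2√(Dt))).
vt = 0.477 × 96.0 = 45.792 m and 2√(Dt) = 2√(0.0158 × 96.0) = 2.463 m.
Argument (x−vt)/(2√(Dt)) = (43.7 − 45.792)/2.463 = -0.8494; ½·erfc(-0.8494) = 0.8852.
C = 116 × 0.8852 = 103 mg/L.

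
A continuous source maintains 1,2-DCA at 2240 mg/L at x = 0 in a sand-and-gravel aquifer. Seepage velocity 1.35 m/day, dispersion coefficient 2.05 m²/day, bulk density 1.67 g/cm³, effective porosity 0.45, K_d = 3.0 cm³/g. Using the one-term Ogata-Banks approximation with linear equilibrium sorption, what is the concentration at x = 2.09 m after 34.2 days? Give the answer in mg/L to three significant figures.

1550 mg/L

Retardation factor R = 1 + ρ_b·K_d/n = 1 + 1.67 × 3.0/0.45 = 12.13.
Sorption retards both mechanisms: v_R = v/R = 0.1113 m/day, D_R = D/R = 0.1690 m²/day.
v_R·t = 0.1113 × 34.2 = 3.80646 m; 2√(D_R t) = 4.808 m; argument = (2.09 − 3.80646)/4.808 = -0.3570.
C = C₀ × ½·erfc(-0.3570) = 2240 × 0.6932 = 1550 mg/L.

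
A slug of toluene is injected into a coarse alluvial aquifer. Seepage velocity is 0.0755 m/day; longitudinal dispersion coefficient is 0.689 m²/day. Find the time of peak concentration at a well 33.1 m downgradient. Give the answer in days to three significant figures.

For the 1D instantaneous-source solution, setting ∂C/∂t = 0 at fixed x gives v²t² + 2Dt − x² = 0, so t = (√(D² + v²x²) − D)/v².
√(D² + v²x²) = √(0.689² + 0.0755² × 33.1²) = 2.592; v² = 0.00570025.
t = (2.592 − 0.689)/0.00570025 = 334 days (vs. the pure-advection estimate x/v = 438 d).

334 days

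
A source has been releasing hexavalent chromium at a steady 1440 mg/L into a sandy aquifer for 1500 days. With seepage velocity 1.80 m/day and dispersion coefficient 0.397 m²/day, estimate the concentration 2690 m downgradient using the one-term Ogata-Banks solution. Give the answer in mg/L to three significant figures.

For a continuous step input, C/C₀ ≈ ½·erfc((x−vt)/(2√(Dt))).
vt = 1.80 × 1500 = 2700 m and 2√(Dt) = 2√(0.397 × 1500) = 48.81 m.
Argument (x−vt)/(2√(Dt)) = (2690 − 2700)/48.81 = -0.2049; ½·erfc(-0.2049) = 0.6140.
C = 1440 × 0.6140 = 884 mg/L.

884 mg/L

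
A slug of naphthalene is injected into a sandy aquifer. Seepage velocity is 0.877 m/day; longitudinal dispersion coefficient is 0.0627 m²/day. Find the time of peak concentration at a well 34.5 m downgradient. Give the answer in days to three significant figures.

39.3 days

For the 1D instantaneous-source solution, setting ∂C/∂t = 0 at fixed x gives v²t² + 2Dt − x² = 0, so t = (√(D² + v²x²) − D)/v².
√(D² + v²x²) = √(0.0627² + 0.877² × 34.5²) = 30.26; v² = 0.769129.
t = (30.26 − 0.0627)/0.769129 = 39.3 days (vs. the pure-advection estimate x/v = 39.3 d).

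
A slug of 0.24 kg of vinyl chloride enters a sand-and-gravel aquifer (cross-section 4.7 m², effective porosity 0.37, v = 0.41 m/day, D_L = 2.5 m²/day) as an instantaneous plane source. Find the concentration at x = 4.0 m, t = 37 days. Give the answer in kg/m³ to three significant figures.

For an instantaneous plane source, C(x,t) = M/(n_e·A·√(4πDt)) · exp(−(x−vt)²/(4Dt)), with n_e·A the pore (flow) area.
Plume center vt = 0.41 × 37 = 15.17 m, so the well at 4.0 m is 11.17 m upgradient of the peak.
√(4πDt) = 34.09 m, giving peak height M/(n_e·A·√(4πDt)) = 0.24/(0.37 × 4.7 × 34.09) = 0.004048 kg/m³.
(x−vt)²/(4Dt) = (-11.17)²/(4 × 2.5 × 37) = 0.3372; exp(−0.3372) = 0.7138.
C = 0.004048 × 0.7138 = 0.00289 kg/m³.

0.00289 kg/m³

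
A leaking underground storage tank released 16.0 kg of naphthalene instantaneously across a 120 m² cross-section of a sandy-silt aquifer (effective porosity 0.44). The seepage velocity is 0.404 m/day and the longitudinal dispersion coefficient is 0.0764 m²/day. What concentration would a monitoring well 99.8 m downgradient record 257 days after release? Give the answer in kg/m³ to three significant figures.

For an instantaneous plane source, C(x,t) = M/(n_e·A·√(4πDt)) · exp(−(x−vt)²/(4Dt)), with n_e·A the pore (flow) area.
Plume center vt = 0.404 × 257 = 103.828 m, so the well at 99.8 m is 4.028 m upgradient of the peak.
√(4πDt) = 15.71 m, giving peak height M/(n_e·A·√(4πDt)) = 16.0/(0.44 × 120 × 15.71) = 0.01929 kg/m³.
(x−vt)²/(4Dt) = (-4.028)²/(4 × 0.0764 × 257) = 0.2066; exp(−0.2066) = 0.8133.
C = 0.01929 × 0.8133 = 0.0157 kg/m³.

0.0157 kg/m³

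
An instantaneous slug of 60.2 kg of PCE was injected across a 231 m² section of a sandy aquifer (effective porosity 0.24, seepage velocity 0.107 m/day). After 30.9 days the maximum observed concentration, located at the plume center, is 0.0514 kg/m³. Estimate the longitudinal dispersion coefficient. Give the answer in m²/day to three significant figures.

At the plume center C_max = M/(n_e·A·√(4πDt)), so D = M²/(4πt·(n_e·A·C_max)²).
n_e·A·C_max = 0.24 × 231 × 0.0514 = 2.850 kg/m.
D = 60.2²/(4π × 30.9 × 2.850²) = 1.15 m²/day.

1.15 m²/day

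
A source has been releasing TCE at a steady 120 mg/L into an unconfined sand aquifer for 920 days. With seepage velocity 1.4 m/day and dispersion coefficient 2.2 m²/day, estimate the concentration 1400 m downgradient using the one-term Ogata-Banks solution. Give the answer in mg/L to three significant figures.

4.70 mg/L

For a continuous step input, C/C₀ ≈ ½·erfc((x−vt)/(2√(Dt))).
vt = 1.4 × 920 = 1288 m and 2√(Dt) = 2√(2.2 × 920) = 89.98 m.
Argument (x−vt)/(2√(Dt)) = (1400 − 1288)/89.98 = 1.245; ½·erfc(1.245) = 0.03914.
C = 120 × 0.03914 = 4.70 mg/L.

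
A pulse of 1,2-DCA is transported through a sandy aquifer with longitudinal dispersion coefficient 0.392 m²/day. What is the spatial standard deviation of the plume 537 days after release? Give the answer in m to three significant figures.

20.5 m

Dispersive spreading gives a Gaussian with σ² = 2Dt; advection only shifts the center.
σ = √(2 × 0.392 × 537) = 20.5 m.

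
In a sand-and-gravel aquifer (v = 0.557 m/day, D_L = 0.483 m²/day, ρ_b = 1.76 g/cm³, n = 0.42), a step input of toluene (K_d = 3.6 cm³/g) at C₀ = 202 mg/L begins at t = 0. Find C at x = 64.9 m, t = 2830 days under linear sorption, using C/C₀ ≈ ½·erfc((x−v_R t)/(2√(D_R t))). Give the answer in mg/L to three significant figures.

Retardation factor R = 1 + ρ_b·K_d/n = 1 + 1.76 × 3.6/0.42 = 16.09.
Sorption retards both mechanisms: v_R = v/R = 0.03462 m/day, D_R = D/R = 0.03002 m²/day.
v_R·t = 0.03462 × 2830 = 97.9746 m; 2√(D_R t) = 18.43 m; argument = (64.9 − 97.9746)/18.43 = -1.795.
C = C₀ × ½·erfc(-1.795) = 202 × 0.9944 = 201 mg/L.

201 mg/L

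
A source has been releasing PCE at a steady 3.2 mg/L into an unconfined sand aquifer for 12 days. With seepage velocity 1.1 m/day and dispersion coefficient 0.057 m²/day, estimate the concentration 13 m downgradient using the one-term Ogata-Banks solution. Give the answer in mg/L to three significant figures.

For a continuous step input, C/C₀ ≈ ½·erfc((x−vt)/(2√(Dt))).
vt = 1.1 × 12 = 13.2 m and 2√(Dt) = 2√(0.057 × 12) = 1.654 m.
Argument (x−vt)/(2√(Dt)) = (13 − 13.2)/1.654 = -0.1209; ½·erfc(-0.1209) = 0.5679.
C = 3.2 × 0.5679 = 1.82 mg/L.

1.82 mg/L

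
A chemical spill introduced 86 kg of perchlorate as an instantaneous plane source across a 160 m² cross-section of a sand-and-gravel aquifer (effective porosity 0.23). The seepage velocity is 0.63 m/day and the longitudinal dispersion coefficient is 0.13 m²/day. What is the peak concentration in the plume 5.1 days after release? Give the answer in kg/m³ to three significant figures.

The peak of an instantaneous 1D plume sits at x = vt; there the Gaussian factor is 1 and C_max = M/(n_e·A·√(4πDt)), where n_e·A is the pore area the mass is dissolved in.
√(4πDt) = √(4π × 0.13 × 5.1) = 2.886 m, so C_max = 86/(0.23 × 160 × 2.886) = 0.810 kg/m³.

0.810 kg/m³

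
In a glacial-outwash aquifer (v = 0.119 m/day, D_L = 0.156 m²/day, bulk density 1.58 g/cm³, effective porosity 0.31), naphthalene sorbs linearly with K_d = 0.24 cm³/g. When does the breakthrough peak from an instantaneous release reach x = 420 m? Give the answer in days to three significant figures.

Retardation factor R = 1 + ρ_b·K_d/n = 1 + 1.58 × 0.24/0.31 = 2.223.
Sorption retards both mechanisms: v_R = v/R = 0.05353 m/day, D_R = D/R = 0.07018 m²/day.
Peak time from v_R²t² + 2D_R t − x² = 0: t = (√(D_R² + v_R²x²) − D_R)/v_R².
√(D_R² + v_R²x²) = √(0.07018² + 0.05353² × 420²) = 22.48; v_R² = 0.002865.
t = (22.48 − 0.07018)/0.002865 = 7820 days.

7820 days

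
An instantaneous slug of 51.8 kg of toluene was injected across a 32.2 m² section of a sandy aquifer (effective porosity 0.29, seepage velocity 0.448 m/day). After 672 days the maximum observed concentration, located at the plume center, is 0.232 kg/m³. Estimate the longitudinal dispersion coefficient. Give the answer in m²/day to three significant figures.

At the plume center C_max = M/(n_e·A·√(4πDt)), so D = M²/(4πt·(n_e·A·C_max)²).
n_e·A·C_max = 0.29 × 32.2 × 0.232 = 2.166 kg/m.
D = 51.8²/(4π × 672 × 2.166²) = 0.0677 m²/day.

0.0677 m²/day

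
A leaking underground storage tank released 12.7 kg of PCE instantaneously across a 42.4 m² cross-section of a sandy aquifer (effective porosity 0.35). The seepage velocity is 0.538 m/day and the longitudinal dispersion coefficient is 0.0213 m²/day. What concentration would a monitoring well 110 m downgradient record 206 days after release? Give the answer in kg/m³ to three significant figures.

For an instantaneous plane source, C(x,t) = M/(n_e·A·√(4πDt)) · exp(−(x−vt)²/(4Dt)), with n_e·A the pore (flow) area.
Plume center vt = 0.538 × 206 = 110.828 m, so the well at 110 m is 0.828 m upgradient of the peak.
√(4πDt) = 7.426 m, giving peak height M/(n_e·A·√(4πDt)) = 12.7/(0.35 × 42.4 × 7.426) = 0.1152 kg/m³.
(x−vt)²/(4Dt) = (-0.828)²/(4 × 0.0213 × 206) = 0.03906; exp(−0.03906) = 0.9617.
C = 0.1152 × 0.9617 = 0.111 kg/m³.

0.111 kg/m³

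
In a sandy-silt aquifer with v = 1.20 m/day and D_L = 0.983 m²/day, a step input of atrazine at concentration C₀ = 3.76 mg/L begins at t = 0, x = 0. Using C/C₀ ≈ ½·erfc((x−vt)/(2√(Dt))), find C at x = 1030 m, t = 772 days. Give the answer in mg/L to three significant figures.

For a continuous step input, C/C₀ ≈ ½·erfc((x−vt)/(2√(Dt))).
vt = 1.20 × 772 = 926.4 m and 2√(Dt) = 2√(0.983 × 772) = 55.10 m.
Argument (x−vt)/(2√(Dt)) = (1030 − 926.4)/55.10 = 1.880; ½·erfc(1.880) = 0.003922.
C = 3.76 × 0.003922 = 0.0147 mg/L.

0.0147 mg/L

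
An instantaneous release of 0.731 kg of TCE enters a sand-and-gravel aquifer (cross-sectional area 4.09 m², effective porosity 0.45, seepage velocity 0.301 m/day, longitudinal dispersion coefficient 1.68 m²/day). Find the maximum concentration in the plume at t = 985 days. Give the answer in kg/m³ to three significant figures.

0.00275 kg/m³

The peak of an instantaneous 1D plume sits at x = vt; there the Gaussian factor is 1 and C_max = M/(n_e·A·√(4πDt)), where n_e·A is the pore area the mass is dissolved in.
√(4πDt) = √(4π × 1.68 × 985) = 144.2 m, so C_max = 0.731/(0.45 × 4.09 × 144.2) = 0.00275 kg/m³.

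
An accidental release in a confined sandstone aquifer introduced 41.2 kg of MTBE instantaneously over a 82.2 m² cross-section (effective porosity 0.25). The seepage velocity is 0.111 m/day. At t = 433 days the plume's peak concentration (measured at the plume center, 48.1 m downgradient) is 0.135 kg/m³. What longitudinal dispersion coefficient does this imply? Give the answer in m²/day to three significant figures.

At the plume center C_max = M/(n_e·A·√(4πDt)), so D = M²/(4πt·(n_e·A·C_max)²).
n_e·A·C_max = 0.25 × 82.2 × 0.135 = 2.774 kg/m.
D = 41.2²/(4π × 433 × 2.774²) = 0.0405 m²/day.

0.0405 m²/day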